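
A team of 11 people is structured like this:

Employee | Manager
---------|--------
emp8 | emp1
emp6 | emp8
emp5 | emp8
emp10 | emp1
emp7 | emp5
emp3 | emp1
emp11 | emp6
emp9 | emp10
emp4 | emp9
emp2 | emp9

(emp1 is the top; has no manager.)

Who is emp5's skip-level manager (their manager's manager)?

emp1

emp5 reports to emp8, and emp8 reports to emp1. So emp5's skip-level manager is emp1.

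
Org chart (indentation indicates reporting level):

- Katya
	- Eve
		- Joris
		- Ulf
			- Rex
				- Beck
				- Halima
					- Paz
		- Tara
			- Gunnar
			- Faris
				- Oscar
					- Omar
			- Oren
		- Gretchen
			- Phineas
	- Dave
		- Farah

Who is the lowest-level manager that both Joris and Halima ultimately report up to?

Joris's chain of managers is Eve, Katya. Halima's chain of managers is Rex, Ulf, Eve, Katya. The first manager that appears in both chains is Eve.

Eve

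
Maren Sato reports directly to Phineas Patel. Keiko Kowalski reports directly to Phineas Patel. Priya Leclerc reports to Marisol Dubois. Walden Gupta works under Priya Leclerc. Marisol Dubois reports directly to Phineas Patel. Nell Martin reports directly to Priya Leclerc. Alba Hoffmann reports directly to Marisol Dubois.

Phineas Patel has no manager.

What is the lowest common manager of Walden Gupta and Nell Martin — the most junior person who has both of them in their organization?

Priya Leclerc

Walden Gupta's chain of managers is Priya Leclerc, Marisol Dubois, Phineas Patel. Nell Martin's chain of managers is Priya Leclerc, Marisol Dubois, Phineas Patel. The first manager that appears in both chains is Priya Leclerc.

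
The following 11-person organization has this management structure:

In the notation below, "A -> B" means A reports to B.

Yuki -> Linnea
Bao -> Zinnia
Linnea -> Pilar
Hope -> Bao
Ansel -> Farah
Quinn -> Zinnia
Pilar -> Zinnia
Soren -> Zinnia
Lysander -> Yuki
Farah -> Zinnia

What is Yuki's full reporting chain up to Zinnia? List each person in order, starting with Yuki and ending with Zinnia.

Yuki reports to Linnea. Linnea reports to Pilar. Pilar reports to Zinnia. Zinnia is at the top.

Yuki -> Linnea -> Pilar -> Zinnia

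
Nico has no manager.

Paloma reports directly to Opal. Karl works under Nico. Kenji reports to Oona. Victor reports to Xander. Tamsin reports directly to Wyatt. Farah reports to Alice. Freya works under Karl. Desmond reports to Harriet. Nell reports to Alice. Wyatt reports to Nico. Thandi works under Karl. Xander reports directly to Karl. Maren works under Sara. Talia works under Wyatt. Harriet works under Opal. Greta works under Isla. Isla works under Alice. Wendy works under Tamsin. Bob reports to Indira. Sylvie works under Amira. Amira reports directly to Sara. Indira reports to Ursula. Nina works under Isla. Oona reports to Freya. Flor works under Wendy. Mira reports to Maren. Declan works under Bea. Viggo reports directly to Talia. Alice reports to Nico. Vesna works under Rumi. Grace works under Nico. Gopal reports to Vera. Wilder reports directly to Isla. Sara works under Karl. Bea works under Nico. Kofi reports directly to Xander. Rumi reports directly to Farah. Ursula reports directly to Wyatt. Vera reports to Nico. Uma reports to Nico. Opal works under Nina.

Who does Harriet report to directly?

Opal

Harriet reports directly to Opal.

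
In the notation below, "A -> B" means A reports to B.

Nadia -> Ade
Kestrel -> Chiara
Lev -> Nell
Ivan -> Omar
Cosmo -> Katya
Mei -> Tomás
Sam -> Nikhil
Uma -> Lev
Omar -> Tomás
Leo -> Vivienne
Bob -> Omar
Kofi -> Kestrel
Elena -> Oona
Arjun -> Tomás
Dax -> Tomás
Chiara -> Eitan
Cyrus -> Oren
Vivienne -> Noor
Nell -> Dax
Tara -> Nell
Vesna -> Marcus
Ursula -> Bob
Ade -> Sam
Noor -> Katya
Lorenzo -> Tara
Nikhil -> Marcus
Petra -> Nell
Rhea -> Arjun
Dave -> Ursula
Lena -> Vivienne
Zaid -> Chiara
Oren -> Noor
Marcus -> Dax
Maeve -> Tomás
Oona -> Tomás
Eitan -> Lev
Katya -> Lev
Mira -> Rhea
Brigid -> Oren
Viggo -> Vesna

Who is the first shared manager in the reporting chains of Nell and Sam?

Nell's chain of managers is Dax, Tomás. Sam's chain of managers is Nikhil, Marcus, Dax, Tomás. The first manager that appears in both chains is Dax.

Dax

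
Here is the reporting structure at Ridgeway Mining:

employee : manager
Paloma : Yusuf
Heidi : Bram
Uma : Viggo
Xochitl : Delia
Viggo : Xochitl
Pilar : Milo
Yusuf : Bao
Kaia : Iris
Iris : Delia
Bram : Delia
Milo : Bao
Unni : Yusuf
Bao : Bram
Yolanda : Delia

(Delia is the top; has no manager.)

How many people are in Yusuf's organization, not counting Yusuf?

2

Yusuf directly manages Paloma, Unni. Paloma has no reports. Unni has no reports. So Yusuf's organization is 2 direct reports plus everyone under them: 1 + 1 = 2.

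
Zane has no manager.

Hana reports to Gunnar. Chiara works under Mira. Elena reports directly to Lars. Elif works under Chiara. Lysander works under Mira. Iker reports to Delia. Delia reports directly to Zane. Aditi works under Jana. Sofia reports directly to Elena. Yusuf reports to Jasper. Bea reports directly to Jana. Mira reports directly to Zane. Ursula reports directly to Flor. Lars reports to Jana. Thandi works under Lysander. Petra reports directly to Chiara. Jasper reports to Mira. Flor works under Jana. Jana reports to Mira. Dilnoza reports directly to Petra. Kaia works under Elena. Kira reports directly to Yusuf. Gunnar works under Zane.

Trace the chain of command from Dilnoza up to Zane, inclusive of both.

Dilnoza reports to Petra. Petra reports to Chiara. Chiara reports to Mira. Mira reports to Zane. Zane is at the top.

Dilnoza -> Petra -> Chiara -> Mira -> Zane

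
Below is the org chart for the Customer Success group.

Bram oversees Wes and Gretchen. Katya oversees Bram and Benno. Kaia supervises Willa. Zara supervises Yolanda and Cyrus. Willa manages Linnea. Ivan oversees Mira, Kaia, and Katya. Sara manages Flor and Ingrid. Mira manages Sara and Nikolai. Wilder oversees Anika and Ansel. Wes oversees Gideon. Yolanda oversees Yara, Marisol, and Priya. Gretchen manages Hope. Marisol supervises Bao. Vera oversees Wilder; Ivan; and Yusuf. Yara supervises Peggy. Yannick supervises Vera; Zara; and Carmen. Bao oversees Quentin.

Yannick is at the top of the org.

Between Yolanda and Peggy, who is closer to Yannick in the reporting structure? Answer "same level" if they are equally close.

Yolanda is 2 levels below Yannick; Peggy is 4. Yolanda is higher.

Yolanda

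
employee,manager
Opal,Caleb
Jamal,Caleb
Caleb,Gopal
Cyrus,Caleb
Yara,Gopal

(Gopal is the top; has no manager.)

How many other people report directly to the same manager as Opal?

2

Opal reports to Caleb. Caleb's other direct reports are Jamal, Cyrus — 2 peers.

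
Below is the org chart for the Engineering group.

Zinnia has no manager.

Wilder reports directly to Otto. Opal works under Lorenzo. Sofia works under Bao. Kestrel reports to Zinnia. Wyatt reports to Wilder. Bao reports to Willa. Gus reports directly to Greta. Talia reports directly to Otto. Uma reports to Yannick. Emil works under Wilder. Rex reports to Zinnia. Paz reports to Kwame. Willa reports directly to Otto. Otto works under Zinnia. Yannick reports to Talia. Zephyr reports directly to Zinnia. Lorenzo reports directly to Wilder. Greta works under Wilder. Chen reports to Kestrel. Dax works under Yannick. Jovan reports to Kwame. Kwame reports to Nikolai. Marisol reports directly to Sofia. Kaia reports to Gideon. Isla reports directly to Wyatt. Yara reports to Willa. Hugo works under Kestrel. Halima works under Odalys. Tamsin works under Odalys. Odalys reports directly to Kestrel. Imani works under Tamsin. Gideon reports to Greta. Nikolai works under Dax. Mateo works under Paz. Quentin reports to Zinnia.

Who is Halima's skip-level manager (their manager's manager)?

Kestrel

Halima reports to Odalys, and Odalys reports to Kestrel. So Halima's skip-level manager is Kestrel.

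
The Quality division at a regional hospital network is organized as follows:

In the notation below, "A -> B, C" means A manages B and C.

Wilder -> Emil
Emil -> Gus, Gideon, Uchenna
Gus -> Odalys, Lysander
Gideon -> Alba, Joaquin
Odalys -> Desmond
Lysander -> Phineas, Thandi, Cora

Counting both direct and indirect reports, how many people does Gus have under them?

Gus directly manages Odalys, Lysander. Under Odalys: Desmond (1). Under Lysander: Cora, Thandi, Phineas (3). So Gus's organization is 2 direct reports plus everyone under them: 2 + 4 = 6.

6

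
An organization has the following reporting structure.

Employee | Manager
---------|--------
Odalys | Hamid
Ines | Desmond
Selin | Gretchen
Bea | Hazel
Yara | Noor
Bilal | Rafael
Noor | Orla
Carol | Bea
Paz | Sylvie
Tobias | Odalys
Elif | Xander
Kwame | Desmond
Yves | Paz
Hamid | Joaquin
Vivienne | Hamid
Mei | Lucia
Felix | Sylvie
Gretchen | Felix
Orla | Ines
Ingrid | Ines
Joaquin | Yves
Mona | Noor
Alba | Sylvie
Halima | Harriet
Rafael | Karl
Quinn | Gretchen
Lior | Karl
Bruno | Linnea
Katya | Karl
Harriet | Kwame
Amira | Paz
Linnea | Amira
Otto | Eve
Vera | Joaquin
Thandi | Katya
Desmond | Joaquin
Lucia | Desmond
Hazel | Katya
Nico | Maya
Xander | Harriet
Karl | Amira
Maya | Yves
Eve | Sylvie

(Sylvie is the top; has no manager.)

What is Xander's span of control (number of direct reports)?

Xander directly manages Elif. That is 1 direct report.

1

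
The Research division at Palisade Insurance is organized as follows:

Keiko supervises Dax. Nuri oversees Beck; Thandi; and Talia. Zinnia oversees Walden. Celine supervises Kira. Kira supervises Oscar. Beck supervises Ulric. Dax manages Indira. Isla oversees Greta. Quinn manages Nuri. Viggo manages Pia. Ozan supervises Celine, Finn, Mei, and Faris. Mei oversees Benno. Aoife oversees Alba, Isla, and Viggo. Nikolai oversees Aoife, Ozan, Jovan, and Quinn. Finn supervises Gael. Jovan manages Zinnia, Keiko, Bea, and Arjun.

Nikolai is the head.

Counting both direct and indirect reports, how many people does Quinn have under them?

Quinn directly manages Nuri. Under Nuri: Talia, Thandi, Beck, Ulric (4). That's 5 in total.

5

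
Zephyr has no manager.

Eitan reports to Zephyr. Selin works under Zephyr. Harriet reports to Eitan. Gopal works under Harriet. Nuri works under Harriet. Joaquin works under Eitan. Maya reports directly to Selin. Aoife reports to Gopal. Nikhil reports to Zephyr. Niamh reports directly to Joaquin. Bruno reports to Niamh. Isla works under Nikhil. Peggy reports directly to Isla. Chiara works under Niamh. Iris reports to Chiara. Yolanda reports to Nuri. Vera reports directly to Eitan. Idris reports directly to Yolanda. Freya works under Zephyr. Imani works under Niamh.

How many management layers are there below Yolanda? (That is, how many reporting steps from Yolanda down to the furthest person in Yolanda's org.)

1

The longest chain under Yolanda runs Yolanda → Idris, which is 1 level below Yolanda.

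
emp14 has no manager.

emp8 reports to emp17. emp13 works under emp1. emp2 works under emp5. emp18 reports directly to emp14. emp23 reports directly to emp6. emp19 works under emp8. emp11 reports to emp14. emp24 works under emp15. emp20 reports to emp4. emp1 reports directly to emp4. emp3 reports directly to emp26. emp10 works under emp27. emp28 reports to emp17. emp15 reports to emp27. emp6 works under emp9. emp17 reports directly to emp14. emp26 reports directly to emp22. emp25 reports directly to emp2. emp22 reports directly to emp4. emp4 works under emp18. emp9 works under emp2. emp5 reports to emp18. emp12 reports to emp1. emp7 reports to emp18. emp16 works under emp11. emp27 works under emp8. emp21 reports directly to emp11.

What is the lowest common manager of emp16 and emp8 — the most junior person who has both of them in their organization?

emp16's chain of managers is emp11, emp14. emp8's chain of managers is emp17, emp14. The first manager that appears in both chains is emp14.

emp14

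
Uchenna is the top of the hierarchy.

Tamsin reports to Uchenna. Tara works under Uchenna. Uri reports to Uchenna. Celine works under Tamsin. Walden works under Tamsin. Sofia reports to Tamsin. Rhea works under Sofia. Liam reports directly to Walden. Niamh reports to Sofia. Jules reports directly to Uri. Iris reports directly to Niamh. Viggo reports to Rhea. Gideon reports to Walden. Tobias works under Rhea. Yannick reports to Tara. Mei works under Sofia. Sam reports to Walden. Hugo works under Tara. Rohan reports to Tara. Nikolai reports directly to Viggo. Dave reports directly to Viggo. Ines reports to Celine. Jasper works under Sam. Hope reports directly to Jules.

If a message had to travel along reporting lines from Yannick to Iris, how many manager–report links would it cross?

Yannick is 2 levels below Uchenna, and Iris is 4 levels below Uchenna (their lowest common manager). The shortest path runs up from Yannick to Uchenna and back down to Iris: 2 + 4 = 6 links.

6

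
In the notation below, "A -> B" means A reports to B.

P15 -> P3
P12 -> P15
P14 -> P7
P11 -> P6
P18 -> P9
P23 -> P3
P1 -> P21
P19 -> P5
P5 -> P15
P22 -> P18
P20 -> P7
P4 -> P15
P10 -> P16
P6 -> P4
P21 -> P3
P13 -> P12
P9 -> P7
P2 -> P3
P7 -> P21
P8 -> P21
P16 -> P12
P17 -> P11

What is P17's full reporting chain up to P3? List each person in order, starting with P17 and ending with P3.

P17 -> P11 -> P6 -> P4 -> P15 -> P3

P17 reports to P11. P11 reports to P6. P6 reports to P4. P4 reports to P15. P15 reports to P3. P3 is at the top.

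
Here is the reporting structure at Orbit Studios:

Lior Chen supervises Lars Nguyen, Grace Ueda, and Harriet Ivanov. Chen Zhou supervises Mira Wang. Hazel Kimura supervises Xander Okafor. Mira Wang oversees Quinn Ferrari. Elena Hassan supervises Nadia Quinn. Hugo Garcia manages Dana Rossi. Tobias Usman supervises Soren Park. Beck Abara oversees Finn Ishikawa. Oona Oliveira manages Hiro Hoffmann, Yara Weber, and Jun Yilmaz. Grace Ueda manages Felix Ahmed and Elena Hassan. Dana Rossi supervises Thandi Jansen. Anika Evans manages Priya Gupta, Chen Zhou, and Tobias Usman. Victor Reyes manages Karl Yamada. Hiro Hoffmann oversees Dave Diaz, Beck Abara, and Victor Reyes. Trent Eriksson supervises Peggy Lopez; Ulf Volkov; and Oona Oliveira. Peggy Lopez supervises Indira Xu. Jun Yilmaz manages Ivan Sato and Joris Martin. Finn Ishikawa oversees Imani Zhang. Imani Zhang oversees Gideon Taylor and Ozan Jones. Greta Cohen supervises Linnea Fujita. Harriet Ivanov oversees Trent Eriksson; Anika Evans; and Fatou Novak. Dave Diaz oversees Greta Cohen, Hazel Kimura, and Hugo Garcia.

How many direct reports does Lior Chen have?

Lior Chen directly manages Harriet Ivanov, Grace Ueda, Lars Nguyen. That is 3 direct reports.

3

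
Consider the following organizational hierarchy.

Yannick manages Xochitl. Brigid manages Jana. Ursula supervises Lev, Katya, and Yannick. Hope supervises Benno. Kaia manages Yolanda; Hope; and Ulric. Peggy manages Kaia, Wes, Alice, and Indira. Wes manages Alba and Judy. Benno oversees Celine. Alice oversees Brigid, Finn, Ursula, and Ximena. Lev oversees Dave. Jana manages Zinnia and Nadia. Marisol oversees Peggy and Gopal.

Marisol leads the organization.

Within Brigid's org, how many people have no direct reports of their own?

The people in Brigid's organization with no one reporting to them are Zinnia, Nadia. That is 2.

2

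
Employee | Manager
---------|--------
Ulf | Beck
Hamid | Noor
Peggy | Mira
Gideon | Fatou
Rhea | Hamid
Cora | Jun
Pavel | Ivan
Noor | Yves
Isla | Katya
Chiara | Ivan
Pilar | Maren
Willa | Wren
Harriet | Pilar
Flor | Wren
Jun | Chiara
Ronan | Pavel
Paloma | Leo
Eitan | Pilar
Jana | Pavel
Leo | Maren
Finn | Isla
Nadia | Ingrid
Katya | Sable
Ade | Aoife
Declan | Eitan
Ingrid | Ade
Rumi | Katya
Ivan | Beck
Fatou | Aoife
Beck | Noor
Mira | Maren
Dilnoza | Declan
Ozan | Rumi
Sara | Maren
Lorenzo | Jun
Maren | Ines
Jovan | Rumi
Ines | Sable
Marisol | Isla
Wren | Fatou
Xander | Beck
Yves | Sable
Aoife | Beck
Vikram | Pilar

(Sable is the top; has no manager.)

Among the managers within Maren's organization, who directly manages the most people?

Maren

Direct-report counts within Maren's organization: Maren has 4; Leo has 1; Pilar has 3; Eitan has 1; Declan has 1; Mira has 1. The largest is 4, held by Maren.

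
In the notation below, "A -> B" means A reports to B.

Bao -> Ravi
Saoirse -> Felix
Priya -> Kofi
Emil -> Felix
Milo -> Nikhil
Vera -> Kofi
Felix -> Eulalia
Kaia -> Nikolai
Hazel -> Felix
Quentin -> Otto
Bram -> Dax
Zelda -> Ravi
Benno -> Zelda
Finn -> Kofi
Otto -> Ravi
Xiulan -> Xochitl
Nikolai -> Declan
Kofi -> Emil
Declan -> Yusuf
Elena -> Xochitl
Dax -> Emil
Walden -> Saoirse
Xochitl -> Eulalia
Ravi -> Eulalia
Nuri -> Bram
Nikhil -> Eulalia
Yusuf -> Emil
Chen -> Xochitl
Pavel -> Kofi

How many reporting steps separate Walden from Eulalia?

3

Chain from Walden up to Eulalia: Walden → Saoirse → Felix → Eulalia. That is 3 steps up, so Walden is 3 levels below Eulalia.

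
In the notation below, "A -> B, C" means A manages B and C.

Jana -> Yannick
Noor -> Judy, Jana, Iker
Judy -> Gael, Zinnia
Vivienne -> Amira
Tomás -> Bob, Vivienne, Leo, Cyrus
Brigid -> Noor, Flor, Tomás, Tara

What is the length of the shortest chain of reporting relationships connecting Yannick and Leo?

5

Yannick is 3 levels below Brigid, and Leo is 2 levels below Brigid (their lowest common manager). The shortest path runs up from Yannick to Brigid and back down to Leo: 3 + 2 = 5 links.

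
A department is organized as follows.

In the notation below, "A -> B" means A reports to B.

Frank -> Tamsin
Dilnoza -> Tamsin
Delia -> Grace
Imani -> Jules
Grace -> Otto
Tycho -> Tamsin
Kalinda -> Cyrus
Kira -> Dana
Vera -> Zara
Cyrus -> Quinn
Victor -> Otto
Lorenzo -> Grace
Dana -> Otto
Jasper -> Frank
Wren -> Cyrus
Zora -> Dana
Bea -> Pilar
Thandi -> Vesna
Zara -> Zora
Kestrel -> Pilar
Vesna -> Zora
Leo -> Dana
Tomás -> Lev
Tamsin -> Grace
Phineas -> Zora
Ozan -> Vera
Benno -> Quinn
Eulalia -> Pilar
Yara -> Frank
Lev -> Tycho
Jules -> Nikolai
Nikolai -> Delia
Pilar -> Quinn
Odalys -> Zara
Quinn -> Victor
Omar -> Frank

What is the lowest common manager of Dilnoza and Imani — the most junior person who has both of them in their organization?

Dilnoza's chain of managers is Tamsin, Grace, Otto. Imani's chain of managers is Jules, Nikolai, Delia, Grace, Otto. The first manager that appears in both chains is Grace.

Grace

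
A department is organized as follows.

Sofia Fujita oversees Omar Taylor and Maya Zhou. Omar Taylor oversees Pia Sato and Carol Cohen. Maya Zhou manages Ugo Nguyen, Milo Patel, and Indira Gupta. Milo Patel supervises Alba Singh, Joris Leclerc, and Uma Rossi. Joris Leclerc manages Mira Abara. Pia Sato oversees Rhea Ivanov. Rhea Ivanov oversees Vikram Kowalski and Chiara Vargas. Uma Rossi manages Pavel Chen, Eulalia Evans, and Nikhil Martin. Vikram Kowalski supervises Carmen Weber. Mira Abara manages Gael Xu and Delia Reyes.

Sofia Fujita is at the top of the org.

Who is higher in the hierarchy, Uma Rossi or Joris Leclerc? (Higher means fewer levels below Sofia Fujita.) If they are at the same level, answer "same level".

same level

Both Uma Rossi and Joris Leclerc are 3 levels below Sofia Fujita.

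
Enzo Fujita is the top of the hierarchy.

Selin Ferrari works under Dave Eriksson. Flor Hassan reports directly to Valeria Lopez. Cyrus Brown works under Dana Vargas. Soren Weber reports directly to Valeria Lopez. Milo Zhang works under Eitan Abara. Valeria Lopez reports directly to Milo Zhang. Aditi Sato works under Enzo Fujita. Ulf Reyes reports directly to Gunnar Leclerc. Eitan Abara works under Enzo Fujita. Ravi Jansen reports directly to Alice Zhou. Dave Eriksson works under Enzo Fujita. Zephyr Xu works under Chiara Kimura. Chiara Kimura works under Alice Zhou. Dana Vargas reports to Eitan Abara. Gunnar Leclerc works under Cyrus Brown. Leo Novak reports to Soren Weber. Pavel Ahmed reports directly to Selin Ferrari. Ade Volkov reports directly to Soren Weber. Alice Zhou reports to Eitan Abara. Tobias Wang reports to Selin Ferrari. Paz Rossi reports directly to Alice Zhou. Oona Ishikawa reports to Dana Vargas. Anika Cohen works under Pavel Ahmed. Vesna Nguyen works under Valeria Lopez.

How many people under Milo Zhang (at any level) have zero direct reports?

4

The people in Milo Zhang's organization with no one reporting to them are Flor Hassan, Vesna Nguyen, Ade Volkov, Leo Novak. That is 4.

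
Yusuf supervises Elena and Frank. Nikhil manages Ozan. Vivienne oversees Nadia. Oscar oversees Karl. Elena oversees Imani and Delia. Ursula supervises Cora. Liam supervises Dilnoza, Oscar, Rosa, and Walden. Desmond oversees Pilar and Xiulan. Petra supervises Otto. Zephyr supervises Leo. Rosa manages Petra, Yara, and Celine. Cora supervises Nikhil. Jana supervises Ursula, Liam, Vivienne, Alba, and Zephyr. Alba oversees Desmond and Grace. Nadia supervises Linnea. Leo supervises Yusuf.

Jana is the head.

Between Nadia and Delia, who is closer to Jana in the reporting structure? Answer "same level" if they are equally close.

Nadia

Nadia is 2 levels below Jana; Delia is 5. Nadia is higher.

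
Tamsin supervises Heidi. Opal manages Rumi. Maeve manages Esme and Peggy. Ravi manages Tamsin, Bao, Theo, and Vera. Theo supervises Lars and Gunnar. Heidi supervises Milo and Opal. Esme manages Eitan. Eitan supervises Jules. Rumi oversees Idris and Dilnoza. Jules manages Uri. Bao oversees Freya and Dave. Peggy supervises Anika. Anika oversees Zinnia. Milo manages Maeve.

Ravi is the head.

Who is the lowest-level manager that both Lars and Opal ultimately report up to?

Lars's chain of managers is Theo, Ravi. Opal's chain of managers is Heidi, Tamsin, Ravi. The first manager that appears in both chains is Ravi.

Ravi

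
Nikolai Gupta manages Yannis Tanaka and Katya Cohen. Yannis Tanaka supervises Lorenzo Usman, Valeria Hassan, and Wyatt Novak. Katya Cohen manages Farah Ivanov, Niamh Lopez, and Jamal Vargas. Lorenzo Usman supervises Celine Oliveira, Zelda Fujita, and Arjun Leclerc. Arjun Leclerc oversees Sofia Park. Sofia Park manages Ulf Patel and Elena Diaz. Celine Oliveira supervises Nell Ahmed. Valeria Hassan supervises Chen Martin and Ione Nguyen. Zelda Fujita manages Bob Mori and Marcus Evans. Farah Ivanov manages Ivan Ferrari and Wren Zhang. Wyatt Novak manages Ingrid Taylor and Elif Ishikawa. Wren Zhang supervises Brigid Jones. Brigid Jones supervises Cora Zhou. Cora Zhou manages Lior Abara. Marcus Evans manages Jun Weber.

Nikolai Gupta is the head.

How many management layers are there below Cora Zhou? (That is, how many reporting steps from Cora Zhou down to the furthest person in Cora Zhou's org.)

1

The longest chain under Cora Zhou runs Cora Zhou → Lior Abara, which is 1 level below Cora Zhou.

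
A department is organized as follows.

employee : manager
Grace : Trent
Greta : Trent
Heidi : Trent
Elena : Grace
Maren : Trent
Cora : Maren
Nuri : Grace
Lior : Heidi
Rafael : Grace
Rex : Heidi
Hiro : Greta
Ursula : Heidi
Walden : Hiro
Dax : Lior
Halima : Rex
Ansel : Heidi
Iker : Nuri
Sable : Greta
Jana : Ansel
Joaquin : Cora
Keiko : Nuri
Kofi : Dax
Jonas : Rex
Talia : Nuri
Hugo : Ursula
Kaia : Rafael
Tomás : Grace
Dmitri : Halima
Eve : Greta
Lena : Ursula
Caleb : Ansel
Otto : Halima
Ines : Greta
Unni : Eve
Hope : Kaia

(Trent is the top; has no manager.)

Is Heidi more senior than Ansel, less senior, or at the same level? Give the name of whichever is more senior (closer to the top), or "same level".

Heidi

Heidi is 1 level below Trent; Ansel is 2. Heidi is higher.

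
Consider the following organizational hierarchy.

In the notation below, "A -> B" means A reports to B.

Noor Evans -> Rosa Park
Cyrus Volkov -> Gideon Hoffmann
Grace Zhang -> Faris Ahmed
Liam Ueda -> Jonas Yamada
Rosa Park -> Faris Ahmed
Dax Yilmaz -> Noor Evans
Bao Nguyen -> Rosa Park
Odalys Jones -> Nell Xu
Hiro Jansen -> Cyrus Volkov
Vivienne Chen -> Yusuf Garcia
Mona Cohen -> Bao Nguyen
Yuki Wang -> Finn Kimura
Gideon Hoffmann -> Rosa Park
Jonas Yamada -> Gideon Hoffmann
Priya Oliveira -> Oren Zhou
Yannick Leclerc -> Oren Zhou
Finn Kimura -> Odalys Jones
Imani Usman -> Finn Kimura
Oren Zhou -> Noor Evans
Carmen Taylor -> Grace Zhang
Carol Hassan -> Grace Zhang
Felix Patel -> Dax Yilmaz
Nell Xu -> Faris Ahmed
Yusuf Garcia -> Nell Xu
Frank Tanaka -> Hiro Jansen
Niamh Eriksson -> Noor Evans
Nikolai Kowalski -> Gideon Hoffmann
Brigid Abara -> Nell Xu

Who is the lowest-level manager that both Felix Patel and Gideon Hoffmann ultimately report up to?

Rosa Park

Felix Patel's chain of managers is Dax Yilmaz, Noor Evans, Rosa Park, Faris Ahmed. Gideon Hoffmann's chain of managers is Rosa Park, Faris Ahmed. The first manager that appears in both chains is Rosa Park.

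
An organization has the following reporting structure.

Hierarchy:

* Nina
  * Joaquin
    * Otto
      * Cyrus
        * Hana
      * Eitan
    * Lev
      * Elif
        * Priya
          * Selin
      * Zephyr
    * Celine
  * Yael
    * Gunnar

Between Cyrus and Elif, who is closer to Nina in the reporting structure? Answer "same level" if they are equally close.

same level

Both Cyrus and Elif are 3 levels below Nina.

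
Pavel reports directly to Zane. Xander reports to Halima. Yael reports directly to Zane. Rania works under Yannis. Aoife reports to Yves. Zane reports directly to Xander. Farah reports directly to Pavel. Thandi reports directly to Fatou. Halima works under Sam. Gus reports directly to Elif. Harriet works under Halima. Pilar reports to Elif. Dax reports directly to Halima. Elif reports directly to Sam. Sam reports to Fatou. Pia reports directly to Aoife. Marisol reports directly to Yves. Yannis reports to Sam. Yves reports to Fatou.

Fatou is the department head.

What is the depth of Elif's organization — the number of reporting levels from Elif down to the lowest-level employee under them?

The longest chain under Elif runs Elif → Gus, which is 1 level below Elif.

1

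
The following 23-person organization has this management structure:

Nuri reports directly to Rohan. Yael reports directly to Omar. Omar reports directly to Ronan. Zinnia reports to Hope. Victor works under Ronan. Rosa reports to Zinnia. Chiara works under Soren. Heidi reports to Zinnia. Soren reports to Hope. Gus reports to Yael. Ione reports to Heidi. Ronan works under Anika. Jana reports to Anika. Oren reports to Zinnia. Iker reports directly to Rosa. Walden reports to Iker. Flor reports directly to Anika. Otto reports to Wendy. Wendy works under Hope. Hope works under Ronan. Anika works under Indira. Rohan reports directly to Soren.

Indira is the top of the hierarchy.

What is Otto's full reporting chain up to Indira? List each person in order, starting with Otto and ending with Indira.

Otto reports to Wendy. Wendy reports to Hope. Hope reports to Ronan. Ronan reports to Anika. Anika reports to Indira. Indira is at the top.

Otto -> Wendy -> Hope -> Ronan -> Anika -> Indira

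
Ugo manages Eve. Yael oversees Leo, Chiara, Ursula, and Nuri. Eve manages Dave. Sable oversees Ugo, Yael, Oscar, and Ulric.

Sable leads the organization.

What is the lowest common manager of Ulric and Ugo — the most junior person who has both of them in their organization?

Sable

Ulric's chain of managers is Sable. Ugo's chain of managers is Sable. The first manager that appears in both chains is Sable.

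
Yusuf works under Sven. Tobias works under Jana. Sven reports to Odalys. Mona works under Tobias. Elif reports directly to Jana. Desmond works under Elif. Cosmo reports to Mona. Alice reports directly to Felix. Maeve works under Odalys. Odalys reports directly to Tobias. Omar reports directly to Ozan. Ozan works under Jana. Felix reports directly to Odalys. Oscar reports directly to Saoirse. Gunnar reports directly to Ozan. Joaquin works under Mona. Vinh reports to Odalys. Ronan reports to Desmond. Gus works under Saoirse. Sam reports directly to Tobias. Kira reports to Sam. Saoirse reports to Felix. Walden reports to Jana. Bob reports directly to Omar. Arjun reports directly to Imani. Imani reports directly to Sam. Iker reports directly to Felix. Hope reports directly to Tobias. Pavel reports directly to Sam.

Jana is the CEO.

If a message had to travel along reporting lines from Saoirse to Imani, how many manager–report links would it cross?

Saoirse is 3 levels below Tobias, and Imani is 2 levels below Tobias (their lowest common manager). The shortest path runs up from Saoirse to Tobias and back down to Imani: 3 + 2 = 5 links.

5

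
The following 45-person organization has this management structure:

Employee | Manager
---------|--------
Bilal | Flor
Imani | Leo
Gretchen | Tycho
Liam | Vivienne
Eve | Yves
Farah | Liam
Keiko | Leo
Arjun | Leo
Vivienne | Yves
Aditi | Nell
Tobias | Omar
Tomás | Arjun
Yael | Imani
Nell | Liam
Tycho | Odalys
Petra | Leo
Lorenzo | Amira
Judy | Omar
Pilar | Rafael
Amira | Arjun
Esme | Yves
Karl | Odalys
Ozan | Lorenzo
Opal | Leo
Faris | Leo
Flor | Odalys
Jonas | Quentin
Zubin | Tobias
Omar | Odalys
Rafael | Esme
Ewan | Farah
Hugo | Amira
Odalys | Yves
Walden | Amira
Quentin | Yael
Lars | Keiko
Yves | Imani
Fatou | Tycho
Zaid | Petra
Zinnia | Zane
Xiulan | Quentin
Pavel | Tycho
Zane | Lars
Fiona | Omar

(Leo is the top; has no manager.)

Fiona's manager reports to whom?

Fiona reports to Omar, and Omar reports to Odalys. So Fiona's skip-level manager is Odalys.

Odalys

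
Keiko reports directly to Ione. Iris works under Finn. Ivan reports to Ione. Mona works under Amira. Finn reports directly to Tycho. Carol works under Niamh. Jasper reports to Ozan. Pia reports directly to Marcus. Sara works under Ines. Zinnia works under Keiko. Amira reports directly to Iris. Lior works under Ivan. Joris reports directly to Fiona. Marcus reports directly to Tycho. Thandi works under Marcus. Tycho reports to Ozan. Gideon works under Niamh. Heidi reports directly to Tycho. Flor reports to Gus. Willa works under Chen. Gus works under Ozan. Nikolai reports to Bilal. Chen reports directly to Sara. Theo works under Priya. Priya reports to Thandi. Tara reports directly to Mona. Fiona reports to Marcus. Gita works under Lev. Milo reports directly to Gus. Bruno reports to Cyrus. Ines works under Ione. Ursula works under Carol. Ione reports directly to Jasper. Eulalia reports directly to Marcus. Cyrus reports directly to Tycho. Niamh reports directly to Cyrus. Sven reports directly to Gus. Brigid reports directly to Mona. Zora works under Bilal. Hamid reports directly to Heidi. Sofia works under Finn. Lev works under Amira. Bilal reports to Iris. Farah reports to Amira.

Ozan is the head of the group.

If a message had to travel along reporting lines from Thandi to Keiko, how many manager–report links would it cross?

Thandi is 3 levels below Ozan, and Keiko is 3 levels below Ozan (their lowest common manager). The shortest path runs up from Thandi to Ozan and back down to Keiko: 3 + 3 = 6 links.

6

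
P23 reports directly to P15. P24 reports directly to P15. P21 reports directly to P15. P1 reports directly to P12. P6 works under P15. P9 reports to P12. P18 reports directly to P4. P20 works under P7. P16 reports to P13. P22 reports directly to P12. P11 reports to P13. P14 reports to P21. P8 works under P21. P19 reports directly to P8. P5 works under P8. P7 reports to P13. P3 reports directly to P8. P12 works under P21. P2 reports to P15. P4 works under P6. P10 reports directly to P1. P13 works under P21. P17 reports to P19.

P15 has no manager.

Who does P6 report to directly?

P15

P6 reports directly to P15.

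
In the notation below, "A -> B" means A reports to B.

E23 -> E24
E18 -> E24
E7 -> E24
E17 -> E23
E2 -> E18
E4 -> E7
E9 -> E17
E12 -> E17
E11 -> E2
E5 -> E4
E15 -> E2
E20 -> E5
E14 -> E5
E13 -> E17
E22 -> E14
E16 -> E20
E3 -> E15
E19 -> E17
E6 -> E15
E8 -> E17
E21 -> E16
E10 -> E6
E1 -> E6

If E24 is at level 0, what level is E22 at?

Chain from E22 up to E24: E22 → E14 → E5 → E4 → E7 → E24. That is 5 steps up, so E22 is 5 levels below E24.

5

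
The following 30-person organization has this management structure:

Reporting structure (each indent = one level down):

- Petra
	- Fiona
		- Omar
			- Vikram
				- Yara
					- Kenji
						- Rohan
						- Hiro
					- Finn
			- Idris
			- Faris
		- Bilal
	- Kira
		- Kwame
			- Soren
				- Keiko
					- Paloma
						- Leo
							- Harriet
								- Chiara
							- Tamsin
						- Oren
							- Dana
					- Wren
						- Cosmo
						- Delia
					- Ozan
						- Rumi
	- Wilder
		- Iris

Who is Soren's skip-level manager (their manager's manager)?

Soren reports to Kwame, and Kwame reports to Kira. So Soren's skip-level manager is Kira.

Kira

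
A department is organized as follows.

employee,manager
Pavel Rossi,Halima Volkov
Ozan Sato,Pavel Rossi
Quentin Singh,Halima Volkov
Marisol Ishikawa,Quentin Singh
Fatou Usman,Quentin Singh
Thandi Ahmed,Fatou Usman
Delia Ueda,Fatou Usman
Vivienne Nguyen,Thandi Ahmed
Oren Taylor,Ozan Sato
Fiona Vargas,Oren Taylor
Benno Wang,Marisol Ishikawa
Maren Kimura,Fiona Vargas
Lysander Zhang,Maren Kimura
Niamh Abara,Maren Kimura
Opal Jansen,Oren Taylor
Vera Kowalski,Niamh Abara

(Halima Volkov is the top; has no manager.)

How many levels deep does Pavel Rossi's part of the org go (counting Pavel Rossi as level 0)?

The longest chain under Pavel Rossi runs Pavel Rossi → Ozan Sato → Oren Taylor → Fiona Vargas → Maren Kimura → Niamh Abara → Vera Kowalski, which is 6 levels below Pavel Rossi.

6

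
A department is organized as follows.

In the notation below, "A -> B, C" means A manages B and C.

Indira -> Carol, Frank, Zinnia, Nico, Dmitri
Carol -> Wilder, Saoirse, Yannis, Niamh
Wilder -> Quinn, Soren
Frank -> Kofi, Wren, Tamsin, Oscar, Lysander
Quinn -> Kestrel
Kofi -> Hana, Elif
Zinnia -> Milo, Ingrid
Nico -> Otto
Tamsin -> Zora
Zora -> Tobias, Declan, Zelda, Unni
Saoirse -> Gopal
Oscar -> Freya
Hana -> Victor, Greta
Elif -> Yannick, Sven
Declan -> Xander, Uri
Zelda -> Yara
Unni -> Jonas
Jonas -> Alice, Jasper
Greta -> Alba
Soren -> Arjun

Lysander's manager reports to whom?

Lysander reports to Frank, and Frank reports to Indira. So Lysander's skip-level manager is Indira.

Indira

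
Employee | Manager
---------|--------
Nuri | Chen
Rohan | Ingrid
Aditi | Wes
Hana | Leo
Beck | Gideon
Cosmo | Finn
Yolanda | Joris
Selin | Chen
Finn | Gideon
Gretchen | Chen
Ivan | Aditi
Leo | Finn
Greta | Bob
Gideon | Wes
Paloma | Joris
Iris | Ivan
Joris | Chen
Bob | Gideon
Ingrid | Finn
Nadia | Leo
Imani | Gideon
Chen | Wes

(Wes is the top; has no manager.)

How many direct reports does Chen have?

4

Chen directly manages Nuri, Selin, Gretchen, Joris. That is 4 direct reports.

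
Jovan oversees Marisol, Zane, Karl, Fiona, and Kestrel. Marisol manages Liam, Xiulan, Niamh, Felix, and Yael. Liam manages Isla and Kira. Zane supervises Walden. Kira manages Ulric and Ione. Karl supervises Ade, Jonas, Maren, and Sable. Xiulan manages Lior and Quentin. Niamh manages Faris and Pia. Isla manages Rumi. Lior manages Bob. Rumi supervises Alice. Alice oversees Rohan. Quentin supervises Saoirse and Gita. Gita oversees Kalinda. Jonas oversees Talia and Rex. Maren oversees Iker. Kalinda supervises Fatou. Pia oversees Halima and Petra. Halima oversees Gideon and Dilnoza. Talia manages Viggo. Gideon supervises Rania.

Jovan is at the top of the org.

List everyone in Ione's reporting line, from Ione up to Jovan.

Ione reports to Kira. Kira reports to Liam. Liam reports to Marisol. Marisol reports to Jovan. Jovan is at the top.

Ione -> Kira -> Liam -> Marisol -> Jovan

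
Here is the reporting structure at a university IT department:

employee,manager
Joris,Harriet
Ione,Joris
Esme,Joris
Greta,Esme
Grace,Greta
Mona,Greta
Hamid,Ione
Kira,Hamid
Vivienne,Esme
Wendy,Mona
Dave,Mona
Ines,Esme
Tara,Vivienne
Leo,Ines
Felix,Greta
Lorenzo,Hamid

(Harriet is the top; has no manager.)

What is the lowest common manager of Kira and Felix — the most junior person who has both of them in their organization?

Joris

Kira's chain of managers is Hamid, Ione, Joris, Harriet. Felix's chain of managers is Greta, Esme, Joris, Harriet. The first manager that appears in both chains is Joris.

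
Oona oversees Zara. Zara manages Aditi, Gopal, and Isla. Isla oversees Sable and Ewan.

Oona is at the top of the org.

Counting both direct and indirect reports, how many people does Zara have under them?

Zara directly manages Aditi, Gopal, Isla. Aditi has no reports. Gopal has no reports. Under Isla: Ewan, Sable (2). So Zara's organization is 3 direct reports plus everyone under them: 1 + 1 + 3 = 5.

5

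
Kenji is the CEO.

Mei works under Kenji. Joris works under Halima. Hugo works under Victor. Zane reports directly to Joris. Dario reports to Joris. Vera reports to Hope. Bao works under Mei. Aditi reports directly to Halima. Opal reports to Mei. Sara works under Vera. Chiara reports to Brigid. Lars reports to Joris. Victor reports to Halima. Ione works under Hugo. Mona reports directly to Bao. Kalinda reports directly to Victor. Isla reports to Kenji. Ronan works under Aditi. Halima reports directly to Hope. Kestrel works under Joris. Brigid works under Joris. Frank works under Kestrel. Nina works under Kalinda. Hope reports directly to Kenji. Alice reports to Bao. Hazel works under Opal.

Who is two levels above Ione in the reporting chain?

Ione reports to Hugo, and Hugo reports to Victor. So Ione's skip-level manager is Victor.

Victor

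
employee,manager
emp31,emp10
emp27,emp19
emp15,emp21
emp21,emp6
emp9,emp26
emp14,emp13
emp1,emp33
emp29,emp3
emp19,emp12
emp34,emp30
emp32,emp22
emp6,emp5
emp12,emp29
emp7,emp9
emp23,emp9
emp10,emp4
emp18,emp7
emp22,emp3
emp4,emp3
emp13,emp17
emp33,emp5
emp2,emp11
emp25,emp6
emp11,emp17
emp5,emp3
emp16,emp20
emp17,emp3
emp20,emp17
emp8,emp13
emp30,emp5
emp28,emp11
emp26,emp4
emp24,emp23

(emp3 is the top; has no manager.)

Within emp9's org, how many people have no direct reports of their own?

The people in emp9's organization with no one reporting to them are emp24, emp18. That is 2.

2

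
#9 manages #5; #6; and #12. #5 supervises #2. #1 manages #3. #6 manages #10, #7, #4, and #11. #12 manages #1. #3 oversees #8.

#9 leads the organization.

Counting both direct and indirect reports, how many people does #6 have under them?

#6 directly manages #7, #4, #10, #11. #7 has no reports. #4 has no reports. #10 has no reports. #11 has no reports. So #6's organization is 4 direct reports plus everyone under them: 1 + 1 + 1 + 1 = 4.

4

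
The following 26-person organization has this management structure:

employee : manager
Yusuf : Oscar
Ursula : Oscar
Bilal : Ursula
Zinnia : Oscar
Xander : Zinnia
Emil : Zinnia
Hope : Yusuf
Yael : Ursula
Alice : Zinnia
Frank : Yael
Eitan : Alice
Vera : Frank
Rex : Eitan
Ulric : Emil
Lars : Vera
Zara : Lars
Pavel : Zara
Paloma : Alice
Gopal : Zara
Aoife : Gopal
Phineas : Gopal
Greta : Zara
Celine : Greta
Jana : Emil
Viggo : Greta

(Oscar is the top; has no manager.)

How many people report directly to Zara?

Zara directly manages Pavel, Gopal, Greta. That is 3 direct reports.

3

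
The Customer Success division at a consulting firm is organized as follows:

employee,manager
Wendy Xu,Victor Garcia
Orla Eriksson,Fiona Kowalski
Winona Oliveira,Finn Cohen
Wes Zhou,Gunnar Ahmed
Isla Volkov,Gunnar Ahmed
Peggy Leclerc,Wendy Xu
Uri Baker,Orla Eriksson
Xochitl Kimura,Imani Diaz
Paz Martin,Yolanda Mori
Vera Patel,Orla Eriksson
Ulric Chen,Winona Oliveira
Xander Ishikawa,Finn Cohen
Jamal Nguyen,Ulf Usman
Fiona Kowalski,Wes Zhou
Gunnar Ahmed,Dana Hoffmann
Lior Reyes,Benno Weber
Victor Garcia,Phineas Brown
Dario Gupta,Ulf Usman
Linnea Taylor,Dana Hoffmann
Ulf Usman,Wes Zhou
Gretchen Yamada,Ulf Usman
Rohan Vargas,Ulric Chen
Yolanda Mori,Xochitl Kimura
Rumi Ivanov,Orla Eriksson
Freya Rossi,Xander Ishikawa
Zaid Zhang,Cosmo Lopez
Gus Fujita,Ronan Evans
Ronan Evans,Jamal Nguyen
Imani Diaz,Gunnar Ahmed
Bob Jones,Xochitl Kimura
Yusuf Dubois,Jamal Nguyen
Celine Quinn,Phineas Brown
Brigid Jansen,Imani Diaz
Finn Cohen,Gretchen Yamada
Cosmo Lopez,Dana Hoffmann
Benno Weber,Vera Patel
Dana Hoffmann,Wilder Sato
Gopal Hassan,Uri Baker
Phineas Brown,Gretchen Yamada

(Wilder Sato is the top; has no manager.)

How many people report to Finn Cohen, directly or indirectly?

5

Finn Cohen directly manages Xander Ishikawa, Winona Oliveira. Under Xander Ishikawa: Freya Rossi (1). Under Winona Oliveira: Ulric Chen, Rohan Vargas (2). So Finn Cohen's organization is 2 direct reports plus everyone under them: 2 + 3 = 5.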